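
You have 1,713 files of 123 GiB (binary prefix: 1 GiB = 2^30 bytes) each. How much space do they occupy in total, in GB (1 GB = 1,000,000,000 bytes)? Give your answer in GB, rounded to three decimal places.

Total = 1,713 × 123 GiB = 210,699 GiB
= 210,699 × 1,073,741,824 bytes = 226,236,328,574,976 bytes
1 GB = 1,000,000,000 bytes
226,236,328,574,976 / 1,000,000,000 = 226,236.329 GB

226,236.329 GB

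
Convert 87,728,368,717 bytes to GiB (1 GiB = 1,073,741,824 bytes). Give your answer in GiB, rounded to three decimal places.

87,728,368,717 bytes given.
1 GiB = 1,073,741,824 bytes
87,728,368,717 / 1,073,741,824 = 81.703 GiB

81.703 GiB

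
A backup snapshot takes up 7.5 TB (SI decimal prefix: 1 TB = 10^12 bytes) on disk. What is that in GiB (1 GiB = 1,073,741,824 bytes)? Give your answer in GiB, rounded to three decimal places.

6,984.919 GiB

7.5 TB × 1,000,000,000,000 bytes/TB = 7,500,000,000,000 bytes
1 GiB = 2^30 bytes = 1,073,741,824 bytes
7,500,000,000,000 / 1,073,741,824 = 6,984.919 GiB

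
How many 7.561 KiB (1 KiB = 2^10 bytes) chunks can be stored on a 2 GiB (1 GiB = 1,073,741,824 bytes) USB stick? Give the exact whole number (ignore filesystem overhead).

Capacity: 2 GiB = 2,147,483,648 bytes
Per item: 7.561 KiB = 7,742.464 bytes
⌊2,147,483,648 / 7,742.464⌋ = 277,364

277,364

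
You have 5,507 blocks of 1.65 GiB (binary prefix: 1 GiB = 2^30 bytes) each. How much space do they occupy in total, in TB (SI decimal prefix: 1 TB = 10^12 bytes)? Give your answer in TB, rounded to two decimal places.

Total = 5,507 × 1.65 GiB = 9086.55 GiB
= 9086.55 × 1,073,741,824 bytes = 9,756,608,770,867.2 bytes
1 TB = 1,000,000,000,000 bytes
9,756,608,770,867.2 / 1,000,000,000,000 = 9.76 TB

9.76 TB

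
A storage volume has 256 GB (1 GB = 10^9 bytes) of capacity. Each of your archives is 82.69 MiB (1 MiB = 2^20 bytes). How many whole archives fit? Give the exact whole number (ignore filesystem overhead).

2,952

Capacity: 256 GB = 256,000,000,000 bytes
Per item: 82.69 MiB = 86,706,749.44 bytes
⌊256,000,000,000 / 86,706,749.44⌋ = 2,952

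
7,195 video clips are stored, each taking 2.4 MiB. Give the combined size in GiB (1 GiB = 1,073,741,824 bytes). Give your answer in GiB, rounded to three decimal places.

Total = 7,195 × 2.4 MiB = 17,268 MiB
= 17,268 × 1,048,576 bytes = 18,106,810,368 bytes
1 GiB = 1,073,741,824 bytes
18,106,810,368 / 1,073,741,824 = 16.863 GiB

16.863 GiB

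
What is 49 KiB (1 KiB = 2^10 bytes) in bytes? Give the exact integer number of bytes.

50,176 bytes

49 × 1,024 = 50,176 bytes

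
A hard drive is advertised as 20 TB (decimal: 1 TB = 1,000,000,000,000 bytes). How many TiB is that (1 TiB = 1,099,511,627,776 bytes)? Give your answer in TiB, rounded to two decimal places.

20 TB × 1,000,000,000,000 bytes/TB = 20,000,000,000,000 bytes
1 TiB = 1,099,511,627,776 bytes
20,000,000,000,000 / 1,099,511,627,776 = 18.19 TiB

18.19 TiB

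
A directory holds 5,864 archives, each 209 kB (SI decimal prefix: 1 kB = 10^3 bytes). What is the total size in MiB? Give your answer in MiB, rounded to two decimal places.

Total = 5,864 × 209 kB = 1,225,576 kB
= 1,225,576 × 1,000 bytes = 1,225,576,000 bytes
1 MiB = 1,048,576 bytes
1,225,576,000 / 1,048,576 = 1,168.80 MiB

1,168.80 MiB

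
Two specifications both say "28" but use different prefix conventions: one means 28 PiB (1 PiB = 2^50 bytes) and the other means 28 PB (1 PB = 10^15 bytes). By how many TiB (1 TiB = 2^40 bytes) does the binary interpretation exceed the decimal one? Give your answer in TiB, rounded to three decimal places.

3,206.148 TiB

28 PiB = 28 × 1,125,899,906,842,624 = 31,525,197,391,593,472 bytes
28 PB = 28 × 1,000,000,000,000,000 = 28,000,000,000,000,000 bytes
difference = 3,525,197,391,593,472 bytes
3,525,197,391,593,472 / 1,099,511,627,776 = 3,206.148 TiB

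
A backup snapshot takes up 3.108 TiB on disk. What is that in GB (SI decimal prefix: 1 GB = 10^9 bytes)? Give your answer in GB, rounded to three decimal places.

3,417.282 GB

3.108 TiB × 1,099,511,627,776 bytes/TiB = 3,417,282,139,127.808 bytes
1 GB = 10^9 bytes = 1,000,000,000 bytes
3,417,282,139,127.808 / 1,000,000,000 = 3,417.282 GB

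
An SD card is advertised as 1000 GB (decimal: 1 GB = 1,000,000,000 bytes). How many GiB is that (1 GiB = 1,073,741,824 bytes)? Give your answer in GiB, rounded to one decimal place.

1000 GB = 1000 × 10^9 bytes = 1,000,000,000,000 bytes
1 GiB = 1,073,741,824 bytes
1,000,000,000,000 / 1,073,741,824 = 931.3 GiB

931.3 GiB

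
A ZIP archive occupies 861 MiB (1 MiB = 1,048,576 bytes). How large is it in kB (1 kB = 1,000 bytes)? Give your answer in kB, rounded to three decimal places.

902,823.936 kB

861 MiB = 861 × 2^20 bytes = 902,823,936 bytes
1 kB = 10^3 bytes = 1,000 bytes
902,823,936 / 1,000 = 902,823.936 kB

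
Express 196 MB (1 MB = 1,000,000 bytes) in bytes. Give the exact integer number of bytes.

196 × 1,000,000 = 196,000,000 bytes  (1 MB = 10^6 bytes)

196,000,000 bytes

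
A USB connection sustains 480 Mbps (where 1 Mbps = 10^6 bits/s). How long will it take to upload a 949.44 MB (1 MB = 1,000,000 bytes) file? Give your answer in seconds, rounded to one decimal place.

15.8 seconds

949.44 MB = 949,440,000 bytes = 7,595,520,000 bits
480 Mbps = 480,000,000 bits/s
time = 7,595,520,000 / 480,000,000 = 15.8 s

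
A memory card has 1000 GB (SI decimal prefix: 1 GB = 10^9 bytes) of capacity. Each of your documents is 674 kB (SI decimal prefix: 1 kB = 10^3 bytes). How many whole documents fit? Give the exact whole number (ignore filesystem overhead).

1,483,679

Capacity: 1000 GB = 1,000,000,000,000 bytes
Per item: 674 kB = 674,000 bytes
⌊1,000,000,000,000 / 674,000⌋ = 1,483,679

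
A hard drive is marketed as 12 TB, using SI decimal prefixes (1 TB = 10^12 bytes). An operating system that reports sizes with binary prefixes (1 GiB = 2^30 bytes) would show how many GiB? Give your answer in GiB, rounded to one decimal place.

12 TB = 12 × 10^12 bytes = 12,000,000,000,000 bytes
1 GiB = 2^30 bytes = 1,073,741,824 bytes
12,000,000,000,000 / 1,073,741,824 = 11,175.9 GiB

11,175.9 GiB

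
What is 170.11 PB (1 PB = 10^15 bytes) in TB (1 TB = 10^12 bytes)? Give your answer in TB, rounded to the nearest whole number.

170,110 TB

170.11 PB = 170.11 × 10^15 bytes = 170,110,000,000,000,000 bytes
1 TB = 1,000,000,000,000 bytes
170,110,000,000,000,000 / 1,000,000,000,000 = 170,110 TB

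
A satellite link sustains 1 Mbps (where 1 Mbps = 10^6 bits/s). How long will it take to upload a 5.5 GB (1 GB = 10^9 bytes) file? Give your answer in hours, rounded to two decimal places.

5.5 GB = 5,500,000,000 bytes = 44,000,000,000 bits
1 Mbps = 1,000,000 bits/s
time = 44,000,000,000 / 1,000,000 = 44,000.0000 s
44,000.0000 s / 3600 = 12.22 hours

12.22 hours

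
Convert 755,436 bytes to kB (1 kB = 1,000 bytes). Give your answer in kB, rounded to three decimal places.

755.436 kB

755,436 bytes given.
1 kB = 10^3 bytes = 1,000 bytes
755,436 / 1,000 = 755.436 kB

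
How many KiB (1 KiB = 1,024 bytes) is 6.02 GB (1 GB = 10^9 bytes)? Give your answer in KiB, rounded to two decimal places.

6.02 GB × 1,000,000,000 bytes/GB = 6,020,000,000 bytes
1 KiB = 2^10 bytes = 1,024 bytes
6,020,000,000 / 1,024 = 5,878,906.25 KiB

5,878,906.25 KiB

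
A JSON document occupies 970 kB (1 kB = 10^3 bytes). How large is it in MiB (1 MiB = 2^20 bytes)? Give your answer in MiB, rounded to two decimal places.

970 kB × 1,000 bytes/kB = 970,000 bytes
1 MiB = 1,048,576 bytes
970,000 / 1,048,576 = 0.93 MiB

0.93 MiB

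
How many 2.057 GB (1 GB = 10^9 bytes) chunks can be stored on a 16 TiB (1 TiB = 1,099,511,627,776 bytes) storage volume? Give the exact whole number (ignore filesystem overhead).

Capacity: 16 TiB = 17,592,186,044,416 bytes
Per item: 2.057 GB = 2,057,000,000 bytes
⌊17,592,186,044,416 / 2,057,000,000⌋ = 8,552

8,552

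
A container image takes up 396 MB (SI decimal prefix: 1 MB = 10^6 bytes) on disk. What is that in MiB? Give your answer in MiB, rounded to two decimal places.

377.66 MiB

396 MB = 396 × 10^6 bytes = 396,000,000 bytes
1 MiB = 2^20 bytes = 1,048,576 bytes
396,000,000 / 1,048,576 = 377.66 MiB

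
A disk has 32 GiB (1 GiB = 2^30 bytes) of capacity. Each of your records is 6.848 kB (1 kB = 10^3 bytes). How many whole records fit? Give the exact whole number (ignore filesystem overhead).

5,017,485

Capacity: 32 GiB = 34,359,738,368 bytes
Per item: 6.848 kB = 6,848 bytes
⌊34,359,738,368 / 6,848⌋ = 5,017,485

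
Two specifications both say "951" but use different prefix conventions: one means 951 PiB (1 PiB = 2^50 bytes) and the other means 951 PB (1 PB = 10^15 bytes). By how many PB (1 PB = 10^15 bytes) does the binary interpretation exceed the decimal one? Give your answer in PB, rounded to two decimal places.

119.73 PB

951 PiB = 951 × 1,125,899,906,842,624 = 1,070,730,811,407,335,424 bytes
951 PB = 951 × 1,000,000,000,000,000 = 951,000,000,000,000,000 bytes
difference = 119,730,811,407,335,424 bytes
119,730,811,407,335,424 / 1,000,000,000,000,000 = 119.73 PB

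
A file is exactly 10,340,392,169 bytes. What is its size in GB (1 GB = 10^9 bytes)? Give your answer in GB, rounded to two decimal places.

10,340,392,169 bytes given.
1 GB = 1,000,000,000 bytes
10,340,392,169 / 1,000,000,000 = 10.34 GB

10.34 GB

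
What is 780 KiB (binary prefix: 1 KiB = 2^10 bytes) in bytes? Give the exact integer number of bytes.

798,720 bytes

780 × 1,024 = 798,720 bytes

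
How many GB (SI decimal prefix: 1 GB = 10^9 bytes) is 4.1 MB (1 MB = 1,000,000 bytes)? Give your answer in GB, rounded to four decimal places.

4.1 MB = 4.1 × 10^6 bytes = 4,100,000 bytes
1 GB = 1,000,000,000 bytes
4,100,000 / 1,000,000,000 = 0.0041 GB

0.0041 GB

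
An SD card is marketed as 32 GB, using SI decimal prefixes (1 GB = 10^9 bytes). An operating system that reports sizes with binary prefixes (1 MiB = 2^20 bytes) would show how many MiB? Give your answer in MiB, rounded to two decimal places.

32 GB × 1,000,000,000 bytes/GB = 32,000,000,000 bytes
1 MiB = 2^20 bytes = 1,048,576 bytes
32,000,000,000 / 1,048,576 = 30,517.58 MiB

30,517.58 MiB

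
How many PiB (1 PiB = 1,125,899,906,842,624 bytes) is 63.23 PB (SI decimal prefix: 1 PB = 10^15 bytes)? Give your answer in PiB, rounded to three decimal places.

63.23 PB = 63.23 × 10^15 bytes = 63,230,000,000,000,000 bytes
1 PiB = 2^50 bytes = 1,125,899,906,842,624 bytes
63,230,000,000,000,000 / 1,125,899,906,842,624 = 56.160 PiB

56.160 PiB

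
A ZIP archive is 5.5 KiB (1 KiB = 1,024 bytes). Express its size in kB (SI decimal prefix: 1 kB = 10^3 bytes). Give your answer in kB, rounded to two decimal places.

5.63 kB

5.5 KiB × 1,024 bytes/KiB = 5,632 bytes
1 kB = 1,000 bytes
5,632 / 1,000 = 5.63 kB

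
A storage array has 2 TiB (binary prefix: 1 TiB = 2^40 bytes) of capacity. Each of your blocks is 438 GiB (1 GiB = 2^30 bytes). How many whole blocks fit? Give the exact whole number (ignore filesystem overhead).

4

Capacity: 2 TiB = 2,199,023,255,552 bytes
Per item: 438 GiB = 470,298,918,912 bytes
⌊2,199,023,255,552 / 470,298,918,912⌋ = 4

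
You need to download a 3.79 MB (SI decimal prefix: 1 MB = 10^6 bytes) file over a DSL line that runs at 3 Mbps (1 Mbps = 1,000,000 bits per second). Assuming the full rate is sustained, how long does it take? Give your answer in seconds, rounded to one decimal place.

10.1 seconds

3.79 MB = 3,790,000 bytes = 30,320,000 bits
3 Mbps = 3,000,000 bits/s
time = 30,320,000 / 3,000,000 = 10.1 s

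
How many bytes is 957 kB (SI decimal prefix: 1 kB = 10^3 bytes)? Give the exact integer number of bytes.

957 × 1,000 = 957,000 bytes  (1 kB = 10^3 bytes)

957,000 bytes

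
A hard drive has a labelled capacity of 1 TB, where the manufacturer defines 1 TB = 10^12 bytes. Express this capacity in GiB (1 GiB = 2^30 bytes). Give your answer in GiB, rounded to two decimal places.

931.32 GiB

1 TB × 1,000,000,000,000 bytes/TB = 1,000,000,000,000 bytes
1 GiB = 2^30 bytes = 1,073,741,824 bytes
1,000,000,000,000 / 1,073,741,824 = 931.32 GiB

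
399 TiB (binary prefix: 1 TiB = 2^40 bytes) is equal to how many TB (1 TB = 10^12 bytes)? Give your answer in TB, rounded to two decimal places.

438.71 TB

399 TiB = 399 × 2^40 bytes = 438,705,139,482,624 bytes
1 TB = 10^12 bytes = 1,000,000,000,000 bytes
438,705,139,482,624 / 1,000,000,000,000 = 438.71 TB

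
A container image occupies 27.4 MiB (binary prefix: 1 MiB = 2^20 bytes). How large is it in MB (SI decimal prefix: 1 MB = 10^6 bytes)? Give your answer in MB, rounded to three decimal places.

28.731 MB

27.4 MiB = 27.4 × 2^20 bytes = 28,730,982.4 bytes
1 MB = 1,000,000 bytes
28,730,982.4 / 1,000,000 = 28.731 MB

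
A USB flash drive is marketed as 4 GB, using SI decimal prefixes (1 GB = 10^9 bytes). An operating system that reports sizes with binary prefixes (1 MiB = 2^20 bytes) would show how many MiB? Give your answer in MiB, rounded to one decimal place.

3,814.7 MiB

4 GB = 4 × 10^9 bytes = 4,000,000,000 bytes
1 MiB = 2^20 bytes = 1,048,576 bytes
4,000,000,000 / 1,048,576 = 3,814.7 MiB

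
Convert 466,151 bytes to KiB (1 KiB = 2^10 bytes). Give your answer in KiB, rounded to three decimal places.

466,151 bytes given.
1 KiB = 1,024 bytes
466,151 / 1,024 = 455.226 KiB

455.226 KiB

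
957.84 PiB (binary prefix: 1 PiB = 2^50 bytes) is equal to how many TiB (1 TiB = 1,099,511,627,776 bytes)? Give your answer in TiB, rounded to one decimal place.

957.84 PiB × 1,125,899,906,842,624 bytes/PiB = 1,078,431,966,770,138,972.16 bytes
1 TiB = 1,099,511,627,776 bytes
1,078,431,966,770,138,972.16 / 1,099,511,627,776 = 980,828.2 TiB

980,828.2 TiB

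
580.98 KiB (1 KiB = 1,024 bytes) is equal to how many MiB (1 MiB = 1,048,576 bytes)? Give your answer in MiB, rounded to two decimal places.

580.98 KiB × 1,024 bytes/KiB = 594,923.52 bytes
1 MiB = 2^20 bytes = 1,048,576 bytes
594,923.52 / 1,048,576 = 0.57 MiB

0.57 MiB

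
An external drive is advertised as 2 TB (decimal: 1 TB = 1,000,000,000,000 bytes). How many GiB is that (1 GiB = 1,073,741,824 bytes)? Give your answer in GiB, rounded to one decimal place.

2 TB = 2 × 10^12 bytes = 2,000,000,000,000 bytes
1 GiB = 2^30 bytes = 1,073,741,824 bytes
2,000,000,000,000 / 1,073,741,824 = 1,862.6 GiB

1,862.6 GiB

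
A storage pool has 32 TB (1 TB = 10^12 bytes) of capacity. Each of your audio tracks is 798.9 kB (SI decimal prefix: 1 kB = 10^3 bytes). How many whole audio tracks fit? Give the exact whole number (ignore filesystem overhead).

Capacity: 32 TB = 32,000,000,000,000 bytes
Per item: 798.9 kB = 798,900 bytes
⌊32,000,000,000,000 / 798,900⌋ = 40,055,075

40,055,075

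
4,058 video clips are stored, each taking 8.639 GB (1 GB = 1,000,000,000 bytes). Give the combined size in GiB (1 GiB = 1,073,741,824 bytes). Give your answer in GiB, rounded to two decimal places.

32,649.43 GiB

Total = 4,058 × 8.639 GB = 35057.062 GB
= 35057.062 × 1,000,000,000 bytes = 35,057,062,000,000 bytes
1 GiB = 1,073,741,824 bytes
35,057,062,000,000 / 1,073,741,824 = 32,649.43 GiB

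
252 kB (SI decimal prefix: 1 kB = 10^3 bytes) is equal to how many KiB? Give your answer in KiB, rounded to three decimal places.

252 kB × 1,000 bytes/kB = 252,000 bytes
1 KiB = 1,024 bytes
252,000 / 1,024 = 246.094 KiB

246.094 KiB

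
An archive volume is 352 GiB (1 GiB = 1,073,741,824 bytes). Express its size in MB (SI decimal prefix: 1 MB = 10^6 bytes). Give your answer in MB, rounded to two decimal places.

377,957.12 MB

352 GiB = 352 × 2^30 bytes = 377,957,122,048 bytes
1 MB = 10^6 bytes = 1,000,000 bytes
377,957,122,048 / 1,000,000 = 377,957.12 MB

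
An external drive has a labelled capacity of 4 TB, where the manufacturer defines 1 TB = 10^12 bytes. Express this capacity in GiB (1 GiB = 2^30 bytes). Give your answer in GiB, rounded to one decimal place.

4 TB = 4 × 10^12 bytes = 4,000,000,000,000 bytes
1 GiB = 1,073,741,824 bytes
4,000,000,000,000 / 1,073,741,824 = 3,725.3 GiB

3,725.3 GiB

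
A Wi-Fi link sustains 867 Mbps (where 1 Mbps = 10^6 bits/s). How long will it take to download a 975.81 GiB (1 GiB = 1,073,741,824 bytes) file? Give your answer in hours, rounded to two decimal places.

2.69 hours

975.81 GiB = 1,047,768,009,277.44 bytes = 8,382,144,074,219.52 bits
867 Mbps = 867,000,000 bits/s
time = 8,382,144,074,219.52 / 867,000,000 = 9,667.9862 s
9,667.9862 s / 3600 = 2.69 hours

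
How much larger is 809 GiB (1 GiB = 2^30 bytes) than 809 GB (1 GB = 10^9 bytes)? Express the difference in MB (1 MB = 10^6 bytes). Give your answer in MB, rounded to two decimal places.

809 GiB = 809 × 1,073,741,824 = 868,657,135,616 bytes
809 GB = 809 × 1,000,000,000 = 809,000,000,000 bytes
difference = 59,657,135,616 bytes
59,657,135,616 / 1,000,000 = 59,657.14 MB

59,657.14 MB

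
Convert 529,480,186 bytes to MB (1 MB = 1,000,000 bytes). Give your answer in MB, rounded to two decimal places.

529,480,186 bytes given.
1 MB = 1,000,000 bytes
529,480,186 / 1,000,000 = 529.48 MB

529.48 MB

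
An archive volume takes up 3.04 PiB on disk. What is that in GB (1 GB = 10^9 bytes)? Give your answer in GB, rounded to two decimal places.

3.04 PiB = 3.04 × 2^50 bytes = 3,422,735,716,801,576.96 bytes
1 GB = 1,000,000,000 bytes
3,422,735,716,801,576.96 / 1,000,000,000 = 3,422,735.72 GB

3,422,735.72 GB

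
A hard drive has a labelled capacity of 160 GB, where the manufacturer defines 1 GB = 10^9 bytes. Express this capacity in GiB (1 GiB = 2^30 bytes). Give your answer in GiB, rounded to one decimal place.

160 GB = 160 × 10^9 bytes = 160,000,000,000 bytes
1 GiB = 2^30 bytes = 1,073,741,824 bytes
160,000,000,000 / 1,073,741,824 = 149.0 GiB

149.0 GiB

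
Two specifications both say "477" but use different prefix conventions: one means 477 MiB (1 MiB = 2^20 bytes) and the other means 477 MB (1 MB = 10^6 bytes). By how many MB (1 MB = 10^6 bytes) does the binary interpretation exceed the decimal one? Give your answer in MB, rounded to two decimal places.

477 MiB = 477 × 1,048,576 = 500,170,752 bytes
477 MB = 477 × 1,000,000 = 477,000,000 bytes
difference = 23,170,752 bytes
23,170,752 / 1,000,000 = 23.17 MB

23.17 MB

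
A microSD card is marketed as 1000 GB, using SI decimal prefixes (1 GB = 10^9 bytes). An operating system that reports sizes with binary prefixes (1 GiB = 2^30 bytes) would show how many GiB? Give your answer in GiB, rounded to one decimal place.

1000 GB × 1,000,000,000 bytes/GB = 1,000,000,000,000 bytes
1 GiB = 2^30 bytes = 1,073,741,824 bytes
1,000,000,000,000 / 1,073,741,824 = 931.3 GiB

931.3 GiB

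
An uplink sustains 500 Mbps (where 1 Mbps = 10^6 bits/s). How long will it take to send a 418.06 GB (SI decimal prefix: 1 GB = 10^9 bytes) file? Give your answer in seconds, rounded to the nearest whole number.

418.06 GB = 418,060,000,000 bytes = 3,344,480,000,000 bits
500 Mbps = 500,000,000 bits/s
time = 3,344,480,000,000 / 500,000,000 = 6,689 s

6,689 seconds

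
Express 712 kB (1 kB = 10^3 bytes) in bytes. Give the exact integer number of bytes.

712,000 bytes

712 × 1,000 = 712,000 bytes  (1 kB = 10^3 bytes)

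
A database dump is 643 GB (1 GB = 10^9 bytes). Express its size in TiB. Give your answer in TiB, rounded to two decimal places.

643 GB × 1,000,000,000 bytes/GB = 643,000,000,000 bytes
1 TiB = 1,099,511,627,776 bytes
643,000,000,000 / 1,099,511,627,776 = 0.58 TiB

0.58 TiB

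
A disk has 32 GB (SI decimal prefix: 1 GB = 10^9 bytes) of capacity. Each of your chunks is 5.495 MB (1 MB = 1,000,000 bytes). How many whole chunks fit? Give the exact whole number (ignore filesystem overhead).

Capacity: 32 GB = 32,000,000,000 bytes
Per item: 5.495 MB = 5,495,000 bytes
⌊32,000,000,000 / 5,495,000⌋ = 5,823

5,823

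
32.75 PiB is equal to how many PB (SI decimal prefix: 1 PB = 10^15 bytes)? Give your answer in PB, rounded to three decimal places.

32.75 PiB = 32.75 × 2^50 bytes = 36,873,221,949,095,936 bytes
1 PB = 10^15 bytes = 1,000,000,000,000,000 bytes
36,873,221,949,095,936 / 1,000,000,000,000,000 = 36.873 PB

36.873 PB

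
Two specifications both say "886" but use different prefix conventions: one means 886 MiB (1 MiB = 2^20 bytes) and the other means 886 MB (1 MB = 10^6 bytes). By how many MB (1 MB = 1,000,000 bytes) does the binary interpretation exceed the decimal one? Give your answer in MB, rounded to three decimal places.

43.038 MB

886 MiB = 886 × 1,048,576 = 929,038,336 bytes
886 MB = 886 × 1,000,000 = 886,000,000 bytes
difference = 43,038,336 bytes
43,038,336 / 1,000,000 = 43.038 MB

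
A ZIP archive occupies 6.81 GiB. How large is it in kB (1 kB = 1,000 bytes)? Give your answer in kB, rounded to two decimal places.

7,312,181.82 kB

6.81 GiB = 6.81 × 2^30 bytes = 7,312,181,821.44 bytes
1 kB = 1,000 bytes
7,312,181,821.44 / 1,000 = 7,312,181.82 kB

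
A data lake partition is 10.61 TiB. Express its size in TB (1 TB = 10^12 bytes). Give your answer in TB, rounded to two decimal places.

11.67 TB

10.61 TiB = 10.61 × 2^40 bytes = 11,665,818,370,703.36 bytes
1 TB = 10^12 bytes = 1,000,000,000,000 bytes
11,665,818,370,703.36 / 1,000,000,000,000 = 11.67 TB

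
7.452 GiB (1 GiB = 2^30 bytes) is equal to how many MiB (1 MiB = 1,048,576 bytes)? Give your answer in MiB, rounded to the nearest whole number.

7.452 GiB = 7.452 × 2^30 bytes = 8,001,524,072.448 bytes
1 MiB = 2^20 bytes = 1,048,576 bytes
8,001,524,072.448 / 1,048,576 = 7,631 MiB

7,631 MiB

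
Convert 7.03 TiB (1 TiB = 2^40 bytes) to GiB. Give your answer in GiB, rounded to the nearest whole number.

7,199 GiB

7.03 TiB × 1,099,511,627,776 bytes/TiB = 7,729,566,743,265.28 bytes
1 GiB = 1,073,741,824 bytes
7,729,566,743,265.28 / 1,073,741,824 = 7,199 GiB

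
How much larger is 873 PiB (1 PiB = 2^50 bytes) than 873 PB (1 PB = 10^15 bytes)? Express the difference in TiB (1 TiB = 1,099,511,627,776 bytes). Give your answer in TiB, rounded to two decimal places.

99,963.13 TiB

873 PiB = 873 × 1,125,899,906,842,624 = 982,910,618,673,610,752 bytes
873 PB = 873 × 1,000,000,000,000,000 = 873,000,000,000,000,000 bytes
difference = 109,910,618,673,610,752 bytes
109,910,618,673,610,752 / 1,099,511,627,776 = 99,963.13 TiB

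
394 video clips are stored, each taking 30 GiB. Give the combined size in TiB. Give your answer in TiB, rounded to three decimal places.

11.543 TiB

Total = 394 × 30 GiB = 11,820 GiB
= 11,820 × 1,073,741,824 bytes = 12,691,628,359,680 bytes
1 TiB = 1,099,511,627,776 bytes
12,691,628,359,680 / 1,099,511,627,776 = 11.543 TiB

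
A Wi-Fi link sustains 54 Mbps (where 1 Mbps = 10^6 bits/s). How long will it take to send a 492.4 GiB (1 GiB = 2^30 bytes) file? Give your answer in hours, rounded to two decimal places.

21.76 hours

492.4 GiB = 528,710,474,137.6 bytes = 4,229,683,793,100.8 bits
54 Mbps = 54,000,000 bits/s
time = 4,229,683,793,100.8 / 54,000,000 = 78,327.4777 s
78,327.4777 s / 3600 = 21.76 hours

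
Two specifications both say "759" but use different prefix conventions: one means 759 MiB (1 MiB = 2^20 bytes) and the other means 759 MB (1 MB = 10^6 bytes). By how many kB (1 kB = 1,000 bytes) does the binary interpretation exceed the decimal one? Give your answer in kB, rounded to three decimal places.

759 MiB = 759 × 1,048,576 = 795,869,184 bytes
759 MB = 759 × 1,000,000 = 759,000,000 bytes
difference = 36,869,184 bytes
36,869,184 / 1,000 = 36,869.184 kB

36,869.184 kB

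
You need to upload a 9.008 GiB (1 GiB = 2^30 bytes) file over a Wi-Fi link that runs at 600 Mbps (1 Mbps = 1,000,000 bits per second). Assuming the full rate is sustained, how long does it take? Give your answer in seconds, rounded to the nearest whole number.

9.008 GiB = 9,672,266,350.592 bytes = 77,378,130,804.736 bits
600 Mbps = 600,000,000 bits/s
time = 77,378,130,804.736 / 600,000,000 = 129 s

129 seconds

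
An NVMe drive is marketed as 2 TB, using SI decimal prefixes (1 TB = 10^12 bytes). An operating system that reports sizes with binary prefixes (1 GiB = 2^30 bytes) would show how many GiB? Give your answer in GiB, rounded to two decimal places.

2 TB = 2 × 10^12 bytes = 2,000,000,000,000 bytes
1 GiB = 1,073,741,824 bytes
2,000,000,000,000 / 1,073,741,824 = 1,862.65 GiB

1,862.65 GiB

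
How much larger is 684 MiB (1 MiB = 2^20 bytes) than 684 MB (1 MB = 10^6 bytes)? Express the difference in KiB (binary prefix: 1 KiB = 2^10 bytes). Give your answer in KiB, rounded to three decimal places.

32,447.250 KiB

684 MiB = 684 × 1,048,576 = 717,225,984 bytes
684 MB = 684 × 1,000,000 = 684,000,000 bytes
difference = 33,225,984 bytes
33,225,984 / 1,024 = 32,447.250 KiB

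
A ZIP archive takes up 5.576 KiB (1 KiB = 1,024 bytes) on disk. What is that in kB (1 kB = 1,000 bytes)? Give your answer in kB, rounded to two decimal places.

5.71 kB

5.576 KiB × 1,024 bytes/KiB = 5,709.824 bytes
1 kB = 10^3 bytes = 1,000 bytes
5,709.824 / 1,000 = 5.71 kB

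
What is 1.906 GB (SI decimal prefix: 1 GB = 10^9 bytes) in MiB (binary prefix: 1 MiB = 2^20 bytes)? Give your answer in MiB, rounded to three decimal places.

1.906 GB × 1,000,000,000 bytes/GB = 1,906,000,000 bytes
1 MiB = 2^20 bytes = 1,048,576 bytes
1,906,000,000 / 1,048,576 = 1,817.703 MiB

1,817.703 MiB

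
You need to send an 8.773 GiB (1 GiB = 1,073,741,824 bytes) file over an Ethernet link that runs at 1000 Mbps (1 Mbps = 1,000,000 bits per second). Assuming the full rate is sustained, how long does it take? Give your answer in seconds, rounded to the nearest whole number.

75 seconds

8.773 GiB = 9,419,937,021.952 bytes = 75,359,496,175.616 bits
1000 Mbps = 1,000,000,000 bits/s
time = 75,359,496,175.616 / 1,000,000,000 = 75 s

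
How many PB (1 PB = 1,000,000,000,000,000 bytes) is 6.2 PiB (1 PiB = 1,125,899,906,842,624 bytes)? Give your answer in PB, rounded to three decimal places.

6.2 PiB × 1,125,899,906,842,624 bytes/PiB = 6,980,579,422,424,268.8 bytes
1 PB = 1,000,000,000,000,000 bytes
6,980,579,422,424,268.8 / 1,000,000,000,000,000 = 6.981 PB

6.981 PB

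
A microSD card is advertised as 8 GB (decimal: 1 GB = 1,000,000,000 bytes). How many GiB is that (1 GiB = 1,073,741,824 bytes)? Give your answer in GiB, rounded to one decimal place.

8 GB = 8 × 10^9 bytes = 8,000,000,000 bytes
1 GiB = 2^30 bytes = 1,073,741,824 bytes
8,000,000,000 / 1,073,741,824 = 7.5 GiB

7.5 GiB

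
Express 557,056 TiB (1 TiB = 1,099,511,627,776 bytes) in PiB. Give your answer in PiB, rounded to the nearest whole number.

544 PiB

557,056 TiB × 1,099,511,627,776 bytes/TiB = 612,489,549,322,387,456 bytes
1 PiB = 1,125,899,906,842,624 bytes
612,489,549,322,387,456 / 1,125,899,906,842,624 = 544 PiB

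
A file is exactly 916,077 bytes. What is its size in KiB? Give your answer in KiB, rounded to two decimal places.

916,077 bytes given.
1 KiB = 2^10 bytes = 1,024 bytes
916,077 / 1,024 = 894.61 KiB

894.61 KiB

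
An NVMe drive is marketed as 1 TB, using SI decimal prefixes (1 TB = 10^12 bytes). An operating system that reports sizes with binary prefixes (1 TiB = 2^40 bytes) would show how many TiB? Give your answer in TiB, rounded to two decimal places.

0.91 TiB

1 TB × 1,000,000,000,000 bytes/TB = 1,000,000,000,000 bytes
1 TiB = 2^40 bytes = 1,099,511,627,776 bytes
1,000,000,000,000 / 1,099,511,627,776 = 0.91 TiB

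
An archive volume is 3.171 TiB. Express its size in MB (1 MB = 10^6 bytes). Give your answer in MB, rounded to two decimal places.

3,486,551.37 MB

3.171 TiB = 3.171 × 2^40 bytes = 3,486,551,371,677.696 bytes
1 MB = 1,000,000 bytes
3,486,551,371,677.696 / 1,000,000 = 3,486,551.37 MB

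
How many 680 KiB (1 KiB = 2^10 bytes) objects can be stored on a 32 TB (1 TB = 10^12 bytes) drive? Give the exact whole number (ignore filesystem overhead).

45,955,882

Capacity: 32 TB = 32,000,000,000,000 bytes
Per item: 680 KiB = 696,320 bytes
⌊32,000,000,000,000 / 696,320⌋ = 45,955,882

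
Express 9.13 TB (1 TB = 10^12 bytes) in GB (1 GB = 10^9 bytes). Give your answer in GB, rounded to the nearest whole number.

9,130 GB

9.13 TB × 1,000,000,000,000 bytes/TB = 9,130,000,000,000 bytes
1 GB = 1,000,000,000 bytes
9,130,000,000,000 / 1,000,000,000 = 9,130 GB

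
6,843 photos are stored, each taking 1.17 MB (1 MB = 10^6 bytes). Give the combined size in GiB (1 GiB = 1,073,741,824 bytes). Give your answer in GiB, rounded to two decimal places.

7.46 GiB

Total = 6,843 × 1.17 MB = 8006.31 MB
= 8006.31 × 1,000,000 bytes = 8,006,310,000 bytes
1 GiB = 1,073,741,824 bytes
8,006,310,000 / 1,073,741,824 = 7.46 GiB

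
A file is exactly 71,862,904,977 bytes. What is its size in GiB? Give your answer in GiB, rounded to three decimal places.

66.928 GiB

71,862,904,977 bytes given.
1 GiB = 1,073,741,824 bytes
71,862,904,977 / 1,073,741,824 = 66.928 GiB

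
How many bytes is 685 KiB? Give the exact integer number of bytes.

685 × 1,024 = 701,440 bytes  (1 KiB = 2^10 bytes)

701,440 bytes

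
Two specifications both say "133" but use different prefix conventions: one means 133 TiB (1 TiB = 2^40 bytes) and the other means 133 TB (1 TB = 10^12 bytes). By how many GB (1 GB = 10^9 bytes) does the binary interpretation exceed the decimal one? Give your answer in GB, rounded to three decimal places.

13,235.046 GB

133 TiB = 133 × 1,099,511,627,776 = 146,235,046,494,208 bytes
133 TB = 133 × 1,000,000,000,000 = 133,000,000,000,000 bytes
difference = 13,235,046,494,208 bytes
13,235,046,494,208 / 1,000,000,000 = 13,235.046 GB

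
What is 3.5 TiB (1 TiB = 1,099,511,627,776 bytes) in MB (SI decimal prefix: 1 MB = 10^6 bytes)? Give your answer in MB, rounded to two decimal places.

3.5 TiB = 3.5 × 2^40 bytes = 3,848,290,697,216 bytes
1 MB = 10^6 bytes = 1,000,000 bytes
3,848,290,697,216 / 1,000,000 = 3,848,290.70 MB

3,848,290.70 MB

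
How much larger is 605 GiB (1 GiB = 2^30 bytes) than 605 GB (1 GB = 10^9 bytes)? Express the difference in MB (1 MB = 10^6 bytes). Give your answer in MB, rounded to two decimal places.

44,613.80 MB

605 GiB = 605 × 1,073,741,824 = 649,613,803,520 bytes
605 GB = 605 × 1,000,000,000 = 605,000,000,000 bytes
difference = 44,613,803,520 bytes
44,613,803,520 / 1,000,000 = 44,613.80 MB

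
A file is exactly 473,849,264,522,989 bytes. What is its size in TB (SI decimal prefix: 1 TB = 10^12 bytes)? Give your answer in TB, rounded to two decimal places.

473,849,264,522,989 bytes given.
1 TB = 10^12 bytes = 1,000,000,000,000 bytes
473,849,264,522,989 / 1,000,000,000,000 = 473.85 TB

473.85 TB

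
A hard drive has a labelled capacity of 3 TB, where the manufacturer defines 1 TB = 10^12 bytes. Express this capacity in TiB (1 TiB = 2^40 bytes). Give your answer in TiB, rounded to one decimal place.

3 TB × 1,000,000,000,000 bytes/TB = 3,000,000,000,000 bytes
1 TiB = 1,099,511,627,776 bytes
3,000,000,000,000 / 1,099,511,627,776 = 2.7 TiB

2.7 TiB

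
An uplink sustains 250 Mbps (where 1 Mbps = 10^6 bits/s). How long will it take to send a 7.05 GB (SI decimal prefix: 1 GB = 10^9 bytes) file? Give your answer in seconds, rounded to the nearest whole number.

226 seconds

7.05 GB = 7,050,000,000 bytes = 56,400,000,000 bits
250 Mbps = 250,000,000 bits/s
time = 56,400,000,000 / 250,000,000 = 226 s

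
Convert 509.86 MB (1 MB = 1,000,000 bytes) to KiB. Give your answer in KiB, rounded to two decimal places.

509.86 MB × 1,000,000 bytes/MB = 509,860,000 bytes
1 KiB = 1,024 bytes
509,860,000 / 1,024 = 497,910.16 KiB

497,910.16 KiB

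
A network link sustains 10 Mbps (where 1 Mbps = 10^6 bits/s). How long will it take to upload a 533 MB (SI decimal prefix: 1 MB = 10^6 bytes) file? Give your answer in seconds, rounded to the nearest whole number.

426 seconds

533 MB = 533,000,000 bytes = 4,264,000,000 bits
10 Mbps = 10,000,000 bits/s
time = 4,264,000,000 / 10,000,000 = 426 s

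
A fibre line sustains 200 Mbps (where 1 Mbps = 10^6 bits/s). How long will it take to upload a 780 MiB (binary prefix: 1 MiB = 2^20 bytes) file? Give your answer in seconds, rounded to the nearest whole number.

33 seconds

780 MiB = 817,889,280 bytes = 6,543,114,240 bits
200 Mbps = 200,000,000 bits/s
time = 6,543,114,240 / 200,000,000 = 33 s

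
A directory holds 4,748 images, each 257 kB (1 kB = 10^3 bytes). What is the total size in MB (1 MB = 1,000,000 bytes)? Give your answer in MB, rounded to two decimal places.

1,220.24 MB

Total = 4,748 × 257 kB = 1,220,236 kB
= 1,220,236 × 1,000 bytes = 1,220,236,000 bytes
1 MB = 1,000,000 bytes
1,220,236,000 / 1,000,000 = 1,220.24 MB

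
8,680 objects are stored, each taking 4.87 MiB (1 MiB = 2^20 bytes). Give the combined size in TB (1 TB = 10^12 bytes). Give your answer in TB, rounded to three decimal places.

0.044 TB

Total = 8,680 × 4.87 MiB = 42271.6 MiB
= 42271.6 × 1,048,576 bytes = 44,324,985,241.6 bytes
1 TB = 1,000,000,000,000 bytes
44,324,985,241.6 / 1,000,000,000,000 = 0.044 TB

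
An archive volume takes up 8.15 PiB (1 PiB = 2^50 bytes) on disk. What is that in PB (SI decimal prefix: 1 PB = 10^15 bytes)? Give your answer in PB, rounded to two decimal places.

9.18 PB

8.15 PiB = 8.15 × 2^50 bytes = 9,176,084,240,767,385.6 bytes
1 PB = 1,000,000,000,000,000 bytes
9,176,084,240,767,385.6 / 1,000,000,000,000,000 = 9.18 PB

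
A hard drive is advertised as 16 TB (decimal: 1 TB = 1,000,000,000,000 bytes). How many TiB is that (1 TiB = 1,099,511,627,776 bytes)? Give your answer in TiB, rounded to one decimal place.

14.6 TiB

16 TB = 16 × 10^12 bytes = 16,000,000,000,000 bytes
1 TiB = 1,099,511,627,776 bytes
16,000,000,000,000 / 1,099,511,627,776 = 14.6 TiB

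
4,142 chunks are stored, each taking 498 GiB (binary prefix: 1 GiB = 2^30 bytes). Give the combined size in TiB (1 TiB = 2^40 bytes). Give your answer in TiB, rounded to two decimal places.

2,014.37 TiB

Total = 4,142 × 498 GiB = 2,062,716 GiB
= 2,062,716 × 1,073,741,824 bytes = 2,214,824,440,233,984 bytes
1 TiB = 1,099,511,627,776 bytes
2,214,824,440,233,984 / 1,099,511,627,776 = 2,014.37 TiB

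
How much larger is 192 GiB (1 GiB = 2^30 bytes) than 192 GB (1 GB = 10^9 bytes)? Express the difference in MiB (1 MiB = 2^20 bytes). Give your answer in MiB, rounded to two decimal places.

13,502.53 MiB

192 GiB = 192 × 1,073,741,824 = 206,158,430,208 bytes
192 GB = 192 × 1,000,000,000 = 192,000,000,000 bytes
difference = 14,158,430,208 bytes
14,158,430,208 / 1,048,576 = 13,502.53 MiB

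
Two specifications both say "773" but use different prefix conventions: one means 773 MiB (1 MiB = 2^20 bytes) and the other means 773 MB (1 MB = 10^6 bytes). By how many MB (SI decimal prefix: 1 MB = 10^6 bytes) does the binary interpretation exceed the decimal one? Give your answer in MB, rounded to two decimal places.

773 MiB = 773 × 1,048,576 = 810,549,248 bytes
773 MB = 773 × 1,000,000 = 773,000,000 bytes
difference = 37,549,248 bytes
37,549,248 / 1,000,000 = 37.55 MB

37.55 MB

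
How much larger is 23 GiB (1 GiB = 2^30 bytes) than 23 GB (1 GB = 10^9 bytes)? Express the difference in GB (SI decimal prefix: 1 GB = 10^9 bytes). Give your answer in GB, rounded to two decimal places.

23 GiB = 23 × 1,073,741,824 = 24,696,061,952 bytes
23 GB = 23 × 1,000,000,000 = 23,000,000,000 bytes
difference = 1,696,061,952 bytes
1,696,061,952 / 1,000,000,000 = 1.70 GB

1.70 GB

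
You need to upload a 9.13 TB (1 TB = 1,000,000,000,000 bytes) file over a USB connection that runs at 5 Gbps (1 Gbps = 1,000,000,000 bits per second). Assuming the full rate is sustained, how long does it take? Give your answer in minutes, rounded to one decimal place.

243.5 minutes

9.13 TB = 9,130,000,000,000 bytes = 73,040,000,000,000 bits
5 Gbps = 5,000,000,000 bits/s
time = 73,040,000,000,000 / 5,000,000,000 = 14,608.00 s
14,608.00 s / 60 = 243.5 minutes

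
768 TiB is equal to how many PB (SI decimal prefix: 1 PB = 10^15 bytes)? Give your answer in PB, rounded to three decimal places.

0.844 PB

768 TiB = 768 × 2^40 bytes = 844,424,930,131,968 bytes
1 PB = 1,000,000,000,000,000 bytes
844,424,930,131,968 / 1,000,000,000,000,000 = 0.844 PB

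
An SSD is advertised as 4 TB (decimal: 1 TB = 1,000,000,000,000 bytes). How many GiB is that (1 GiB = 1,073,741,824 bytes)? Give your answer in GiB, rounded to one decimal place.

3,725.3 GiB

4 TB = 4 × 10^12 bytes = 4,000,000,000,000 bytes
1 GiB = 1,073,741,824 bytes
4,000,000,000,000 / 1,073,741,824 = 3,725.3 GiB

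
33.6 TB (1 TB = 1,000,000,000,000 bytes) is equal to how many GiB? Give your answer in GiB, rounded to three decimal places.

31,292.439 GiB

33.6 TB × 1,000,000,000,000 bytes/TB = 33,600,000,000,000 bytes
1 GiB = 2^30 bytes = 1,073,741,824 bytes
33,600,000,000,000 / 1,073,741,824 = 31,292.439 GiB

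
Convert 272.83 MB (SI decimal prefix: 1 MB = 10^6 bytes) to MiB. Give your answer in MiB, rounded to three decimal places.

260.191 MiB

272.83 MB = 272.83 × 10^6 bytes = 272,830,000 bytes
1 MiB = 1,048,576 bytes
272,830,000 / 1,048,576 = 260.191 MiB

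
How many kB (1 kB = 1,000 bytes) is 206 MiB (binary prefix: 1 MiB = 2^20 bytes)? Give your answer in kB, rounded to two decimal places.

206 MiB = 206 × 2^20 bytes = 216,006,656 bytes
1 kB = 10^3 bytes = 1,000 bytes
216,006,656 / 1,000 = 216,006.66 kB

216,006.66 kB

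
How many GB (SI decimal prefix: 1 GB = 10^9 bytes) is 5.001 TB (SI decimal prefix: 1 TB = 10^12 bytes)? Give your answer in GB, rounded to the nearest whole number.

5,001 GB

5.001 TB × 1,000,000,000,000 bytes/TB = 5,001,000,000,000 bytes
1 GB = 10^9 bytes = 1,000,000,000 bytes
5,001,000,000,000 / 1,000,000,000 = 5,001 GB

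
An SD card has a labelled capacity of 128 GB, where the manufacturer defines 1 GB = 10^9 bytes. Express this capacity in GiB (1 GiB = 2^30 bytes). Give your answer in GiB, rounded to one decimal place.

128 GB = 128 × 10^9 bytes = 128,000,000,000 bytes
1 GiB = 2^30 bytes = 1,073,741,824 bytes
128,000,000,000 / 1,073,741,824 = 119.2 GiB

119.2 GiB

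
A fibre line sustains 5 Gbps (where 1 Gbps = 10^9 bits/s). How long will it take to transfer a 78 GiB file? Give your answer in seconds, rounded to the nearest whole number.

78 GiB = 83,751,862,272 bytes = 670,014,898,176 bits
5 Gbps = 5,000,000,000 bits/s
time = 670,014,898,176 / 5,000,000,000 = 134 s

134 seconds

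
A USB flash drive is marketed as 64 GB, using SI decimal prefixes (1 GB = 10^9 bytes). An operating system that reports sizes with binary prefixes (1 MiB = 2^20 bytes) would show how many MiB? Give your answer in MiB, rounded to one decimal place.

64 GB × 1,000,000,000 bytes/GB = 64,000,000,000 bytes
1 MiB = 2^20 bytes = 1,048,576 bytes
64,000,000,000 / 1,048,576 = 61,035.2 MiB

61,035.2 MiB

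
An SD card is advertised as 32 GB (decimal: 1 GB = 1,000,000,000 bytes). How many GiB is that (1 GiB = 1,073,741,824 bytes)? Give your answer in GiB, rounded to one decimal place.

29.8 GiB

32 GB × 1,000,000,000 bytes/GB = 32,000,000,000 bytes
1 GiB = 2^30 bytes = 1,073,741,824 bytes
32,000,000,000 / 1,073,741,824 = 29.8 GiB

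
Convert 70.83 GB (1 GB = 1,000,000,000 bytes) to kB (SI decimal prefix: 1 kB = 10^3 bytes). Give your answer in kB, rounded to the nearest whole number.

70,830,000 kB

70.83 GB = 70.83 × 10^9 bytes = 70,830,000,000 bytes
1 kB = 10^3 bytes = 1,000 bytes
70,830,000,000 / 1,000 = 70,830,000 kB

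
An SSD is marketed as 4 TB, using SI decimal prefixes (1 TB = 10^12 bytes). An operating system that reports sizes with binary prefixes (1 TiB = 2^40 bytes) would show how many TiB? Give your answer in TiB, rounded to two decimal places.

3.64 TiB

4 TB = 4 × 10^12 bytes = 4,000,000,000,000 bytes
1 TiB = 2^40 bytes = 1,099,511,627,776 bytes
4,000,000,000,000 / 1,099,511,627,776 = 3.64 TiB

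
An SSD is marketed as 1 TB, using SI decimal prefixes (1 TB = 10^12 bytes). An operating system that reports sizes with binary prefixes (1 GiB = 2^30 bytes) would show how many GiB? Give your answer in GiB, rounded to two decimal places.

931.32 GiB

1 TB × 1,000,000,000,000 bytes/TB = 1,000,000,000,000 bytes
1 GiB = 2^30 bytes = 1,073,741,824 bytes
1,000,000,000,000 / 1,073,741,824 = 931.32 GiB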